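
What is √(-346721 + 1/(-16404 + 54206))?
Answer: 3*I*√55051251022698/37802 ≈ 588.83*I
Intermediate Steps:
√(-346721 + 1/(-16404 + 54206)) = √(-346721 + 1/37802) = √(-13106747241/37802) = 3*I*√55051251022698/37802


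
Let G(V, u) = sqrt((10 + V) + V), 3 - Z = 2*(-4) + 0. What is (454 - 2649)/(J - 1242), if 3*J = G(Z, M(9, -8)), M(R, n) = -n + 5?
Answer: 12267855/6941522 + 6585*sqrt(2)/3470761 ≈ 1.7700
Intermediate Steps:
M(R, n) = 5 - n
Z = 11 (Z = 3 - (2*(-4) + 0) = 3 - (-8 + 0) = 3 - 1*(-8) = 3 + 8 = 11)
G(V, u) = sqrt(10 + 2*V)
J = 4*sqrt(2)/3 (J = sqrt(10 + 2*11)/3 = sqrt(10 + 22)/3 = sqrt(32)/3 = (4*sqrt(2))/3 = 4*sqrt(2)/3 ≈ 1.8856)
(454 - 2649)/(J - 1242) = (454 - 2649)/(4*sqrt(2)/3 - 1242) = -2195/(-1242 + 4*sqrt(2)/3)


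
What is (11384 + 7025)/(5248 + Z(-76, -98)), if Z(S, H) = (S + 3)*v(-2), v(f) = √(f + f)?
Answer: 24152608/6890705 + 1343857*I/13781410 ≈ 3.5051 + 0.097512*I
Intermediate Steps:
v(f) = √2*√f (v(f) = √(2*f) = √2*√f)
Z(S, H) = 2*I*(3 + S) (Z(S, H) = (S + 3)*(√2*√(-2)) = (3 + S)*(√2*(I*√2)) = (3 + S)*(2*I) = 2*I*(3 + S))
(11384 + 7025)/(5248 + Z(-76, -98)) = (11384 + 7025)/(5248 + 2*I*(3 - 76)) = 18409/(5248 + 2*I*(-73)) = 18409/(5248 - 146*I) = 18409*((5248 + 146*I)/27562820) = 18409*(5248 + 146*I)/27562820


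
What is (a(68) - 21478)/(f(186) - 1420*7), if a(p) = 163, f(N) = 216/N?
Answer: 660765/308104 ≈ 2.1446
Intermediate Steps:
(a(68) - 21478)/(f(186) - 1420*7) = (163 - 21478)/(216/186 - 1420*7) = -21315/(216*(1/186) - 9940) = -21315/(36/31 - 9940) = -21315/(-308104/31) = -21315*(-31/308104) = 660765/308104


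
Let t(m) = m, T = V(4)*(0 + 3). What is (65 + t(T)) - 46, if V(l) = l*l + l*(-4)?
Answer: 19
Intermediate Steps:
V(l) = l² - 4*l
T = 0 (T = (4*(-4 + 4))*(0 + 3) = (4*0)*3 = 0*3 = 0)
(65 + t(T)) - 46 = (65 + 0) - 46 = 65 - 46 = 19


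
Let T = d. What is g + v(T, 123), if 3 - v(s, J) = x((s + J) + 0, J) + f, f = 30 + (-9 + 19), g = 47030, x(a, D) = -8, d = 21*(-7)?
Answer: 47001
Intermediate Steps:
d = -147
T = -147
f = 40 (f = 30 + 10 = 40)
v(s, J) = -29 (v(s, J) = 3 - (-8 + 40) = 3 - 1*32 = 3 - 32 = -29)
g + v(T, 123) = 47030 - 29 = 47001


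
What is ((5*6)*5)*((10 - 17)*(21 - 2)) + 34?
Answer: -19916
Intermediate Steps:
((5*6)*5)*((10 - 17)*(21 - 2)) + 34 = (30*5)*(-7*19) + 34 = 150*(-133) + 34 = -19950 + 34 = -19916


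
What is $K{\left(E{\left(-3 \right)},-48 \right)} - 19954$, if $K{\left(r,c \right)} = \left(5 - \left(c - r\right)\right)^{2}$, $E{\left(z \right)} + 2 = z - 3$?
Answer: $-17929$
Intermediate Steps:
$E{\left(z \right)} = -5 + z$ ($E{\left(z \right)} = -2 + \left(z - 3\right) = -2 + \left(-3 + z\right) = -5 + z$)
$K{\left(r,c \right)} = \left(5 + r - c\right)^{2}$
$K{\left(E{\left(-3 \right)},-48 \right)} - 19954 = \left(5 - 8 - -48\right)^{2} - 19954 = \left(5 - 8 + 48\right)^{2} - 19954 = 45^{2} - 19954 = 2025 - 19954 = -17929$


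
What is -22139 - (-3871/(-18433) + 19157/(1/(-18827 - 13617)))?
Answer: 11456249015506/18433 ≈ 6.2151e+8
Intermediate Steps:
-22139 - (-3871/(-18433) + 19157/(1/(-18827 - 13617))) = -22139 - (-3871*(-1/18433) + 19157/(1/(-32444))) = -22139 - (3871/18433 + 19157/(-1/32444)) = -22139 - (3871/18433 + 19157*(-32444)) = -22139 - (3871/18433 - 621529708) = -22139 - 1*(-11456657103693/18433) = -22139 + 11456657103693/18433 = 11456249015506/18433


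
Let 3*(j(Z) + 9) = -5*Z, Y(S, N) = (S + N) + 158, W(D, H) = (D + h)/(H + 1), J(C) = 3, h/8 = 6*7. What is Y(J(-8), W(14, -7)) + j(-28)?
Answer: 421/3 ≈ 140.33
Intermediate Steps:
h = 336 (h = 8*(6*7) = 8*42 = 336)
W(D, H) = (336 + D)/(1 + H) (W(D, H) = (D + 336)/(H + 1) = (336 + D)/(1 + H))
Y(S, N) = 158 + N + S (Y(S, N) = (N + S) + 158 = 158 + N + S)
j(Z) = -9 - 5*Z/3 (j(Z) = -9 + (-5*Z)/3 = -9 - 5*Z/3)
Y(J(-8), W(14, -7)) + j(-28) = (158 + (336 + 14)/(1 - 7) + 3) + (-9 - 5/3*(-28)) = (158 + 350/(-6) + 3) + (-9 + 140/3) = (158 - 1/6*350 + 3) + 113/3 = (158 - 175/3 + 3) + 113/3 = 308/3 + 113/3 = 421/3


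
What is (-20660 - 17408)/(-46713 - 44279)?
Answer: 9517/22748 ≈ 0.41837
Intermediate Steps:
(-20660 - 17408)/(-46713 - 44279) = -38068/(-90992) = -38068*(-1/90992) = 9517/22748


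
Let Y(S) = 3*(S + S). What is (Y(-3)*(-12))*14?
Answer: 3024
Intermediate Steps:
Y(S) = 6*S (Y(S) = 3*(2*S) = 6*S)
(Y(-3)*(-12))*14 = ((6*(-3))*(-12))*14 = -18*(-12)*14 = 216*14 = 3024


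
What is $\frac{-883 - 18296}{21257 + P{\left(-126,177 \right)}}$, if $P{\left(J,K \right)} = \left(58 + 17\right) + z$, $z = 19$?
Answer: $- \frac{6393}{7117} \approx -0.89827$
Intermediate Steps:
$P{\left(J,K \right)} = 94$ ($P{\left(J,K \right)} = \left(58 + 17\right) + 19 = 75 + 19 = 94$)
$\frac{-883 - 18296}{21257 + P{\left(-126,177 \right)}} = \frac{-883 - 18296}{21257 + 94} = - \frac{19179}{21351} = \left(-19179\right) \frac{1}{21351} = - \frac{6393}{7117}$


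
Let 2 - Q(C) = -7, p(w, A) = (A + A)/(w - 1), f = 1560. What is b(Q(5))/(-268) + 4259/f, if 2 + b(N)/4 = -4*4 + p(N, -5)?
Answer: 315383/104520 ≈ 3.0174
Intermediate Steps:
p(w, A) = 2*A/(-1 + w) (p(w, A) = (2*A)/(-1 + w) = 2*A/(-1 + w))
Q(C) = 9 (Q(C) = 2 - 1*(-7) = 2 + 7 = 9)
b(N) = -72 - 40/(-1 + N) (b(N) = -8 + 4*(-4*4 + 2*(-5)/(-1 + N)) = -8 + 4*(-16 - 10/(-1 + N)) = -8 + (-64 - 40/(-1 + N)) = -72 - 40/(-1 + N))
b(Q(5))/(-268) + 4259/f = (8*(4 - 9*9)/(-1 + 9))/(-268) + 4259/1560 = (8*(4 - 81)/8)*(-1/268) + 4259*(1/1560) = (8*(1/8)*(-77))*(-1/268) + 4259/1560 = -77*(-1/268) + 4259/1560 = 77/268 + 4259/1560 = 315383/104520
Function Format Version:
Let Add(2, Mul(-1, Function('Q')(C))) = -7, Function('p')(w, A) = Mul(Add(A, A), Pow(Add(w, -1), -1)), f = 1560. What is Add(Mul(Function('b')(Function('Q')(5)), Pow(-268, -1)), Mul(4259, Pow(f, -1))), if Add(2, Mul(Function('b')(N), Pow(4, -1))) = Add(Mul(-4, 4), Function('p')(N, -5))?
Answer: Rational(315383, 104520) ≈ 3.0174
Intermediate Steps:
Function('p')(w, A) = Mul(2, A, Pow(Add(-1, w), -1)) (Function('p')(w, A) = Mul(Mul(2, A), Pow(Add(-1, w), -1)) = Mul(2, A, Pow(Add(-1, w), -1)))
Function('Q')(C) = 9 (Function('Q')(C) = Add(2, Mul(-1, -7)) = Add(2, 7) = 9)
Function('b')(N) = Add(-72, Mul(-40, Pow(Add(-1, N), -1))) (Function('b')(N) = Add(-8, Mul(4, Add(Mul(-4, 4), Mul(2, -5, Pow(Add(-1, N), -1))))) = Add(-8, Mul(4, Add(-16, Mul(-10, Pow(Add(-1, N), -1))))) = Add(-8, Add(-64, Mul(-40, Pow(Add(-1, N), -1)))) = Add(-72, Mul(-40, Pow(Add(-1, N), -1))))
Add(Mul(Function('b')(Function('Q')(5)), Pow(-268, -1)), Mul(4259, Pow(f, -1))) = Add(Mul(Mul(8, Pow(Add(-1, 9), -1), Add(4, Mul(-9, 9))), Pow(-268, -1)), Mul(4259, Pow(1560, -1))) = Add(Mul(Mul(8, Pow(8, -1), Add(4, -81)), Rational(-1, 268)), Mul(4259, Rational(1, 1560))) = Add(Mul(Mul(8, Rational(1, 8), -77), Rational(-1, 268)), Rational(4259, 1560)) = Add(Mul(-77, Rational(-1, 268)), Rational(4259, 1560)) = Add(Rational(77, 268), Rational(4259, 1560)) = Rational(315383, 104520)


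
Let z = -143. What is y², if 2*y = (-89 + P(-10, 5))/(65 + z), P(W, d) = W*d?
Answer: 19321/24336 ≈ 0.79393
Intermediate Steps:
y = 139/156 (y = ((-89 - 10*5)/(65 - 143))/2 = ((-89 - 50)/(-78))/2 = (-139*(-1/78))/2 = (½)*(139/78) = 139/156 ≈ 0.89103)
y² = (139/156)² = 19321/24336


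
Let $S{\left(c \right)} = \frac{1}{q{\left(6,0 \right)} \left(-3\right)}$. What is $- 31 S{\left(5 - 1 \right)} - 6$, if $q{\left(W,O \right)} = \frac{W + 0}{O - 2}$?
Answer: $- \frac{85}{9} \approx -9.4444$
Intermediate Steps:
$q{\left(W,O \right)} = \frac{W}{-2 + O}$
$S{\left(c \right)} = \frac{1}{9}$ ($S{\left(c \right)} = \frac{1}{\frac{6}{-2 + 0} \left(-3\right)} = \frac{1}{\frac{6}{-2} \left(-3\right)} = \frac{1}{6 \left(- \frac{1}{2}\right) \left(-3\right)} = \frac{1}{\left(-3\right) \left(-3\right)} = \frac{1}{9}$)
$- 31 S{\left(5 - 1 \right)} - 6 = \left(-31\right) \frac{1}{9} - 6 = - \frac{31}{9} - 6 = - \frac{85}{9}$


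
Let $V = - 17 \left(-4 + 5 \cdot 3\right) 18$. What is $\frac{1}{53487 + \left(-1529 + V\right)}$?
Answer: $\frac{1}{48592} \approx 2.058 \cdot 10^{-5}$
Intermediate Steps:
$V = -3366$ ($V = - 17 \left(-4 + 15\right) 18 = \left(-17\right) 11 \cdot 18 = \left(-187\right) 18 = -3366$)
$\frac{1}{53487 + \left(-1529 + V\right)} = \frac{1}{53487 - 4895} = \frac{1}{48592}$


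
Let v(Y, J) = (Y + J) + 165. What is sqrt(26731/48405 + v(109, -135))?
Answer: sqrt(326977033530)/48405 ≈ 11.813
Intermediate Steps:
v(Y, J) = 165 + J + Y (v(Y, J) = (J + Y) + 165 = 165 + J + Y)
sqrt(26731/48405 + v(109, -135)) = sqrt(26731/48405 + (165 - 135 + 109)) = sqrt(26731*(1/48405) + 139) = sqrt(26731/48405 + 139) = sqrt(6755026/48405) = sqrt(326977033530)/48405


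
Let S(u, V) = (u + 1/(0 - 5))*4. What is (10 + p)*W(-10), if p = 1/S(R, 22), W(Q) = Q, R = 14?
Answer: -13825/138 ≈ -100.18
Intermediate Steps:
S(u, V) = -⅘ + 4*u (S(u, V) = (u + 1/(-5))*4 = (u - ⅕)*4 = (-⅕ + u)*4 = -⅘ + 4*u)
p = 5/276 (p = 1/(-⅘ + 4*14) = 1/(-⅘ + 56) = 1/(276/5) = 5/276 ≈ 0.018116)
(10 + p)*W(-10) = (10 + 5/276)*(-10) = (2765/276)*(-10) = -13825/138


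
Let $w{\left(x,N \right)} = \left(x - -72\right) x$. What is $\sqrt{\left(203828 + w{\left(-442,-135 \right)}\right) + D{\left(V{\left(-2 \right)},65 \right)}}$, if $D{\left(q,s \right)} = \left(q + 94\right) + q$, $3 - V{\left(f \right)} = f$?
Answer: $4 \sqrt{22967} \approx 606.19$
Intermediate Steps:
$V{\left(f \right)} = 3 - f$
$D{\left(q,s \right)} = 94 + 2 q$ ($D{\left(q,s \right)} = \left(94 + q\right) + q = 94 + 2 q$)
$w{\left(x,N \right)} = x \left(72 + x\right)$ ($w{\left(x,N \right)} = \left(x + 72\right) x = \left(72 + x\right) x = x \left(72 + x\right)$)
$\sqrt{\left(203828 + w{\left(-442,-135 \right)}\right) + D{\left(V{\left(-2 \right)},65 \right)}} = \sqrt{\left(203828 - 442 \left(72 - 442\right)\right) + \left(94 + 2 \left(3 - -2\right)\right)} = \sqrt{\left(203828 - -163540\right) + \left(94 + 2 \left(3 + 2\right)\right)} = \sqrt{\left(203828 + 163540\right) + \left(94 + 2 \cdot 5\right)} = \sqrt{367368 + \left(94 + 10\right)} = \sqrt{367368 + 104} = \sqrt{367472} = 4 \sqrt{22967}$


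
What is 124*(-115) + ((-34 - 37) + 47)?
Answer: -14284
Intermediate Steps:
124*(-115) + ((-34 - 37) + 47) = -14260 + (-71 + 47) = -14260 - 24 = -14284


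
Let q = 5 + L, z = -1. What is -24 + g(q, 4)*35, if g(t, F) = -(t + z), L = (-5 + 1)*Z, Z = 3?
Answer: 256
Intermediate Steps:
L = -12 (L = (-5 + 1)*3 = -4*3 = -12)
q = -7 (q = 5 - 12 = -7)
g(t, F) = 1 - t (g(t, F) = -(t - 1) = -(-1 + t) = 1 - t)
-24 + g(q, 4)*35 = -24 + (1 - 1*(-7))*35 = -24 + (1 + 7)*35 = -24 + 8*35 = -24 + 280 = 256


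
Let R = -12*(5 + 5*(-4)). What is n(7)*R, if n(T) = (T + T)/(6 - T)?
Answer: -2520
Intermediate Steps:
R = 180 (R = -12*(5 - 20) = -12*(-15) = 180)
n(T) = 2*T/(6 - T) (n(T) = (2*T)/(6 - T) = 2*T/(6 - T))
n(7)*R = -2*7/(-6 + 7)*180 = -2*7/1*180 = -2*7*1*180 = -14*180 = -2520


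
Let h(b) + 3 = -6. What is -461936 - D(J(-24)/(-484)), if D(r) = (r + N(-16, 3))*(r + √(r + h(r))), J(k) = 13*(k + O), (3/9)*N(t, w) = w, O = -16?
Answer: -6763363446/14641 - 1219*I*√959/1331 ≈ -4.6195e+5 - 28.362*I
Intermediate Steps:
N(t, w) = 3*w
h(b) = -9 (h(b) = -3 - 6 = -9)
J(k) = -208 + 13*k (J(k) = 13*(k - 16) = 13*(-16 + k) = -208 + 13*k)
D(r) = (9 + r)*(r + √(-9 + r)) (D(r) = (r + 3*3)*(r + √(r - 9)) = (r + 9)*(r + √(-9 + r)) = (9 + r)*(r + √(-9 + r)))
-461936 - D(J(-24)/(-484)) = -461936 - (((-208 + 13*(-24))/(-484))² + 9*((-208 + 13*(-24))/(-484)) + 9*√(-9 + (-208 + 13*(-24))/(-484)) + ((-208 + 13*(-24))/(-484))*√(-9 + (-208 + 13*(-24))/(-484))) = -461936 - (((-208 - 312)*(-1/484))² + 9*((-208 - 312)*(-1/484)) + 9*√(-9 + (-208 - 312)*(-1/484)) + ((-208 - 312)*(-1/484))*√(-9 + (-208 - 312)*(-1/484))) = -461936 - ((-520*(-1/484))² + 9*(-520*(-1/484)) + 9*√(-9 - 520*(-1/484)) + (-520*(-1/484))*√(-9 - 520*(-1/484))) = -461936 - ((130/121)² + 9*(130/121) + 9*√(-9 + 130/121) + 130*√(-9 + 130/121)/121) = -461936 - (16900/14641 + 1170/121 + 9*√(-959/121) + 130*√(-959/121)/121) = -461936 - (16900/14641 + 1170/121 + 9*(I*√959/11) + 130*(I*√959/11)/121) = -461936 - (16900/14641 + 1170/121 + 9*I*√959/11 + 130*I*√959/1331) = -461936 - (158470/14641 + 1219*I*√959/1331) = -461936 + (-158470/14641 - 1219*I*√959/1331) = -6763363446/14641 - 1219*I*√959/1331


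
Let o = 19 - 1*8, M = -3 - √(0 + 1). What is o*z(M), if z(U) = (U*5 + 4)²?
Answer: 2816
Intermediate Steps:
M = -4 (M = -3 - √1 = -3 - 1*1 = -3 - 1 = -4)
z(U) = (4 + 5*U)² (z(U) = (5*U + 4)² = (4 + 5*U)²)
o = 11 (o = 19 - 8 = 11)
o*z(M) = 11*(4 + 5*(-4))² = 11*(4 - 20)² = 11*(-16)² = 11*256 = 2816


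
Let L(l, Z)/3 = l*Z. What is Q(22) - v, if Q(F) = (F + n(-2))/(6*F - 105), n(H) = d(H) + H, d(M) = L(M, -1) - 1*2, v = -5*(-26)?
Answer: -1162/9 ≈ -129.11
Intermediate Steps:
L(l, Z) = 3*Z*l (L(l, Z) = 3*(l*Z) = 3*(Z*l) = 3*Z*l)
v = 130
d(M) = -2 - 3*M (d(M) = 3*(-1)*M - 1*2 = -3*M - 2 = -2 - 3*M)
n(H) = -2 - 2*H (n(H) = (-2 - 3*H) + H = -2 - 2*H)
Q(F) = (2 + F)/(-105 + 6*F) (Q(F) = (F + (-2 - 2*(-2)))/(6*F - 105) = (F + (-2 + 4))/(-105 + 6*F) = (F + 2)/(-105 + 6*F) = (2 + F)/(-105 + 6*F))
Q(22) - v = (2 + 22)/(3*(-35 + 2*22)) - 1*130 = (⅓)*24/(-35 + 44) - 130 = (⅓)*24/9 - 130 = (⅓)*(⅑)*24 - 130 = 8/9 - 130 = -1162/9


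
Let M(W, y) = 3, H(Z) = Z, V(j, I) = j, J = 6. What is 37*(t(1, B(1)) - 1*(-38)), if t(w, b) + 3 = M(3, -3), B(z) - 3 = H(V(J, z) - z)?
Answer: 1406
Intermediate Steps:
B(z) = 9 - z (B(z) = 3 + (6 - z) = 9 - z)
t(w, b) = 0 (t(w, b) = -3 + 3 = 0)
37*(t(1, B(1)) - 1*(-38)) = 37*(0 - 1*(-38)) = 37*(0 + 38) = 37*38 = 1406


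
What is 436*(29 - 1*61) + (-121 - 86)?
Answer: -14159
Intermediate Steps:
436*(29 - 1*61) + (-121 - 86) = 436*(29 - 61) - 207 = 436*(-32) - 207 = -13952 - 207 = -14159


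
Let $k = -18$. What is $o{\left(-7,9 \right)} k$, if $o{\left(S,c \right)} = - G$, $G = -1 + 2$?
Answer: $18$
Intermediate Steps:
$G = 1$
$o{\left(S,c \right)} = -1$ ($o{\left(S,c \right)} = \left(-1\right) 1 = -1$)
$o{\left(-7,9 \right)} k = \left(-1\right) \left(-18\right) = 18$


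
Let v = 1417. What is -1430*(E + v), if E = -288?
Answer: -1614470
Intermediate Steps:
-1430*(E + v) = -1430*(-288 + 1417) = -1430*1129 = -1614470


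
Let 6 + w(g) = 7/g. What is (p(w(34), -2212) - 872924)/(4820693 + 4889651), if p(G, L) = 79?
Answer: -872845/9710344 ≈ -0.089888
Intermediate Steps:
w(g) = -6 + 7/g
(p(w(34), -2212) - 872924)/(4820693 + 4889651) = (79 - 872924)/(4820693 + 4889651) = -872845/9710344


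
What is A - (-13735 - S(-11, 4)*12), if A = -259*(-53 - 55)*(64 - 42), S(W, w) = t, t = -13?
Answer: 628963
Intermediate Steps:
S(W, w) = -13
A = 615384 (A = -(-27972)*22 = -259*(-2376) = 615384)
A - (-13735 - S(-11, 4)*12) = 615384 - (-13735 - (-13)*12) = 615384 - (-13735 - 1*(-156)) = 615384 - (-13735 + 156) = 615384 - 1*(-13579) = 615384 + 13579 = 628963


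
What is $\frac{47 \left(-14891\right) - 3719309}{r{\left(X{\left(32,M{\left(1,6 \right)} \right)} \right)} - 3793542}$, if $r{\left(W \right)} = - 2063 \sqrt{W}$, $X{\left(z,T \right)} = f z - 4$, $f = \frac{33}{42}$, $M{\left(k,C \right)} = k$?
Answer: $\frac{29337643469421}{25184024114234} - \frac{4558390359 \sqrt{259}}{25184024114234} \approx 1.162$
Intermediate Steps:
$f = \frac{11}{14}$ ($f = 33 \cdot \frac{1}{42} = \frac{11}{14} \approx 0.78571$)
$X{\left(z,T \right)} = -4 + \frac{11 z}{14}$ ($X{\left(z,T \right)} = \frac{11 z}{14} - 4 = -4 + \frac{11 z}{14}$)
$\frac{47 \left(-14891\right) - 3719309}{r{\left(X{\left(32,M{\left(1,6 \right)} \right)} \right)} - 3793542} = \frac{47 \left(-14891\right) - 3719309}{- 2063 \sqrt{-4 + \frac{11}{14} \cdot 32} - 3793542} = \frac{-699877 - 3719309}{- 2063 \sqrt{-4 + \frac{176}{7}} - 3793542} = - \frac{4419186}{- 2063 \sqrt{\frac{148}{7}} - 3793542} = - \frac{4419186}{- 2063 \frac{2 \sqrt{259}}{7} - 3793542} = - \frac{4419186}{- \frac{4126 \sqrt{259}}{7} - 3793542} = - \frac{4419186}{-3793542 - \frac{4126 \sqrt{259}}{7}}$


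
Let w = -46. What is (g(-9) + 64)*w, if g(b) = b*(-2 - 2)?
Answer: -4600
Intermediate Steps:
g(b) = -4*b (g(b) = b*(-4) = -4*b)
(g(-9) + 64)*w = (-4*(-9) + 64)*(-46) = (36 + 64)*(-46) = 100*(-46) = -4600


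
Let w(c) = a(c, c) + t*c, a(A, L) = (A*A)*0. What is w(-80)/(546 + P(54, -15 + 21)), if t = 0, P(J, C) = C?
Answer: 0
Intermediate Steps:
a(A, L) = 0 (a(A, L) = A**2*0 = 0)
w(c) = 0 (w(c) = 0 + 0*c = 0 + 0 = 0)
w(-80)/(546 + P(54, -15 + 21)) = 0/(546 + (-15 + 21)) = 0/(546 + 6) = 0/552 = 0*(1/552) = 0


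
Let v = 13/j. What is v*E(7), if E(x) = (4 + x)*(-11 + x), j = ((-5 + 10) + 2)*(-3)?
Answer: 572/21 ≈ 27.238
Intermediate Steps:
j = -21 (j = (5 + 2)*(-3) = 7*(-3) = -21)
E(x) = (-11 + x)*(4 + x)
v = -13/21 (v = 13/(-21) = 13*(-1/21) = -13/21 ≈ -0.61905)
v*E(7) = -13*(-44 + 7² - 7*7)/21 = -13*(-44 + 49 - 49)/21 = -13/21*(-44) = 572/21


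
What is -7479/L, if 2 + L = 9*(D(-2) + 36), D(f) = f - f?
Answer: -7479/322 ≈ -23.227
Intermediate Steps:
D(f) = 0
L = 322 (L = -2 + 9*(0 + 36) = -2 + 9*36 = -2 + 324 = 322)
-7479/L = -7479/322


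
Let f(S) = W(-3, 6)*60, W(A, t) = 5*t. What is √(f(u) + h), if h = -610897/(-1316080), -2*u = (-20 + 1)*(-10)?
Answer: √194907738052735/329020 ≈ 42.432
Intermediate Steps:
u = -95 (u = -(-20 + 1)*(-10)/2 = -(-19)*(-10)/2 = -½*190 = -95)
h = 610897/1316080 (h = -610897*(-1/1316080) = 610897/1316080 ≈ 0.46418)
f(S) = 1800 (f(S) = (5*6)*60 = 30*60 = 1800)
√(f(u) + h) = √(1800 + 610897/1316080) = √(2369554897/1316080) = √194907738052735/329020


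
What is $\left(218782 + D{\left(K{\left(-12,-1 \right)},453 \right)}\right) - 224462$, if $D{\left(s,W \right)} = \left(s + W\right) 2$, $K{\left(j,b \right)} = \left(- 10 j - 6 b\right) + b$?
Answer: $-4524$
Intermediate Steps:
$K{\left(j,b \right)} = - 10 j - 5 b$
$D{\left(s,W \right)} = 2 W + 2 s$ ($D{\left(s,W \right)} = \left(W + s\right) 2 = 2 W + 2 s$)
$\left(218782 + D{\left(K{\left(-12,-1 \right)},453 \right)}\right) - 224462 = \left(218782 + \left(2 \cdot 453 + 2 \left(\left(-10\right) \left(-12\right) - -5\right)\right)\right) - 224462 = \left(218782 + \left(906 + 2 \left(120 + 5\right)\right)\right) - 224462 = \left(218782 + \left(906 + 2 \cdot 125\right)\right) - 224462 = \left(218782 + \left(906 + 250\right)\right) - 224462 = \left(218782 + 1156\right) - 224462 = 219938 - 224462 = -4524$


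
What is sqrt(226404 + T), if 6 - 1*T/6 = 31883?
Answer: sqrt(35142) ≈ 187.46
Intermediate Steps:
T = -191262 (T = 36 - 6*31883 = 36 - 191298 = -191262)
sqrt(226404 + T) = sqrt(226404 - 191262) = sqrt(35142)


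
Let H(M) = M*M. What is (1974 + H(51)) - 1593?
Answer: 2982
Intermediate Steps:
H(M) = M²
(1974 + H(51)) - 1593 = (1974 + 51²) - 1593 = (1974 + 2601) - 1593 = 4575 - 1593 = 2982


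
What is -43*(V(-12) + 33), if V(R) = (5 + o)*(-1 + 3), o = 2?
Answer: -2021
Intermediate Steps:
V(R) = 14 (V(R) = (5 + 2)*(-1 + 3) = 7*2 = 14)
-43*(V(-12) + 33) = -43*(14 + 33) = -43*47 = -2021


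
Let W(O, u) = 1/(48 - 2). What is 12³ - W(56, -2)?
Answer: 79487/46 ≈ 1728.0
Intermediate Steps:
W(O, u) = 1/46
12³ - W(56, -2) = 12³ - 1*1/46 = 1728 - 1/46 = 79487/46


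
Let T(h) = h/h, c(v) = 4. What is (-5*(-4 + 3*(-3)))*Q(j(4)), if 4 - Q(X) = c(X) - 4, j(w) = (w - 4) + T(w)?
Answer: 260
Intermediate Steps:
T(h) = 1
j(w) = -3 + w (j(w) = (w - 4) + 1 = (-4 + w) + 1 = -3 + w)
Q(X) = 4 (Q(X) = 4 - (4 - 4) = 4 - 1*0 = 4 + 0 = 4)
(-5*(-4 + 3*(-3)))*Q(j(4)) = -5*(-4 + 3*(-3))*4 = -5*(-4 - 9)*4 = -5*(-13)*4 = 65*4 = 260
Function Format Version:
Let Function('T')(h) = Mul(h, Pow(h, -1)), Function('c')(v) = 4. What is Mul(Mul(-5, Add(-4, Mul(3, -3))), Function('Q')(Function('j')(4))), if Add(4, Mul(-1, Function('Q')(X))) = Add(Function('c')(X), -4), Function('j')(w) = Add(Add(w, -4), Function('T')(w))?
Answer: 260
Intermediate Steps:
Function('T')(h) = 1
Function('j')(w) = Add(-3, w) (Function('j')(w) = Add(Add(w, -4), 1) = Add(Add(-4, w), 1) = Add(-3, w))
Function('Q')(X) = 4 (Function('Q')(X) = Add(4, Mul(-1, Add(4, -4))) = Add(4, Mul(-1, 0)) = Add(4, 0) = 4)
Mul(Mul(-5, Add(-4, Mul(3, -3))), Function('Q')(Function('j')(4))) = Mul(Mul(-5, Add(-4, Mul(3, -3))), 4) = Mul(Mul(-5, Add(-4, -9)), 4) = Mul(Mul(-5, -13), 4) = Mul(65, 4) = 260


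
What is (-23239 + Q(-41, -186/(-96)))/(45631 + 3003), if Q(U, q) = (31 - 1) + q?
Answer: -371313/778144 ≈ -0.47718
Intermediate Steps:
Q(U, q) = 30 + q
(-23239 + Q(-41, -186/(-96)))/(45631 + 3003) = (-23239 + (30 - 186/(-96)))/(45631 + 3003) = (-23239 + (30 - 186*(-1/96)))/48634 = (-23239 + (30 + 31/16))*(1/48634) = (-23239 + 511/16)*(1/48634) = -371313/16*1/48634 = -371313/778144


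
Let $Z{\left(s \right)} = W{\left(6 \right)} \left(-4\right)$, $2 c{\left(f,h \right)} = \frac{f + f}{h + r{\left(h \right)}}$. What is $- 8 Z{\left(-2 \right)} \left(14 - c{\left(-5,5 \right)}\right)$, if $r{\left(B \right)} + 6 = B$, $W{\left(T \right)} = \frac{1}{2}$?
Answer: $244$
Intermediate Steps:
$W{\left(T \right)} = \frac{1}{2}$
$r{\left(B \right)} = -6 + B$
$c{\left(f,h \right)} = \frac{f}{-6 + 2 h}$ ($c{\left(f,h \right)} = \frac{\left(f + f\right) \frac{1}{h + \left(-6 + h\right)}}{2} = \frac{2 f \frac{1}{-6 + 2 h}}{2} = \frac{f}{-6 + 2 h}$)
$Z{\left(s \right)} = -2$ ($Z{\left(s \right)} = \frac{1}{2} \left(-4\right) = -2$)
$- 8 Z{\left(-2 \right)} \left(14 - c{\left(-5,5 \right)}\right) = \left(-8\right) \left(-2\right) \left(14 - \frac{1}{2} \left(-5\right) \frac{1}{-3 + 5}\right) = 16 \left(14 - \frac{1}{2} \left(-5\right) \frac{1}{2}\right) = 16 \left(14 - - \frac{5}{4}\right) = 16 \left(14 + \frac{5}{4}\right) = 16 \cdot \frac{61}{4} = 244$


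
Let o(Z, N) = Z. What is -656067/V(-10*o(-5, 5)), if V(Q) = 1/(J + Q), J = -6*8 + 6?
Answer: -5248536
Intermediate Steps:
J = -42 (J = -48 + 6 = -42)
V(Q) = 1/(-42 + Q)
-656067/V(-10*o(-5, 5)) = -656067/(1/(-42 - 10*(-5))) = -656067/(1/(-42 + 50)) = -656067/(1/8) = -656067/⅛ = -656067*8 = -5248536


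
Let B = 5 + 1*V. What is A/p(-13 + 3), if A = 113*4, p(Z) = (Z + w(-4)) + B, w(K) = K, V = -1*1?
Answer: -226/5 ≈ -45.200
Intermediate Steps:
V = -1
B = 4 (B = 5 + 1*(-1) = 5 - 1 = 4)
p(Z) = Z (p(Z) = (Z - 4) + 4 = (-4 + Z) + 4 = Z)
A = 452
A/p(-13 + 3) = 452/(-13 + 3) = 452/(-10) = 452*(-⅒) = -226/5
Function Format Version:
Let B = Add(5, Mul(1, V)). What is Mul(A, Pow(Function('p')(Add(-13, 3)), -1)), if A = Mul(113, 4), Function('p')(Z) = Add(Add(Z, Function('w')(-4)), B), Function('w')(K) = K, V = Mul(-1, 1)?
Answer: Rational(-226, 5) ≈ -45.200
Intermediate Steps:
V = -1
B = 4 (B = Add(5, Mul(1, -1)) = Add(5, -1) = 4)
Function('p')(Z) = Z (Function('p')(Z) = Add(Add(Z, -4), 4) = Add(Add(-4, Z), 4) = Z)
A = 452
Mul(A, Pow(Function('p')(Add(-13, 3)), -1)) = Mul(452, Pow(Add(-13, 3), -1)) = Mul(452, Pow(-10, -1)) = Mul(452, Rational(-1, 10)) = Rational(-226, 5)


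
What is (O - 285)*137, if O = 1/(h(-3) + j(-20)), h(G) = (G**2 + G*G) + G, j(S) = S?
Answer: -195362/5 ≈ -39072.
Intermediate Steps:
h(G) = G + 2*G**2 (h(G) = (G**2 + G**2) + G = 2*G**2 + G = G + 2*G**2)
O = -1/5 (O = 1/(-3*(1 + 2*(-3)) - 20) = 1/(-3*(1 - 6) - 20) = 1/(-3*(-5) - 20) = 1/(15 - 20) = 1/(-5) = -1/5 ≈ -0.20000)
(O - 285)*137 = (-1/5 - 285)*137 = -1426/5*137 = -195362/5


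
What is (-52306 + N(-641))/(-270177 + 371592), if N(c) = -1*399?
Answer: -10541/20283 ≈ -0.51970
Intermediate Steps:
N(c) = -399
(-52306 + N(-641))/(-270177 + 371592) = (-52306 - 399)/(-270177 + 371592) = -52705/101415 = -52705*1/101415 = -10541/20283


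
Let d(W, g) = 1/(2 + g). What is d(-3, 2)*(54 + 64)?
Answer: 59/2 ≈ 29.500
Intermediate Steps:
d(-3, 2)*(54 + 64) = (54 + 64)/(2 + 2) = 118/4 = (1/4)*118 = 59/2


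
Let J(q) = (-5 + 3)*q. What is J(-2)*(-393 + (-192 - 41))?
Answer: -2504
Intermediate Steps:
J(q) = -2*q
J(-2)*(-393 + (-192 - 41)) = (-2*(-2))*(-393 + (-192 - 41)) = 4*(-393 - 233) = 4*(-626) = -2504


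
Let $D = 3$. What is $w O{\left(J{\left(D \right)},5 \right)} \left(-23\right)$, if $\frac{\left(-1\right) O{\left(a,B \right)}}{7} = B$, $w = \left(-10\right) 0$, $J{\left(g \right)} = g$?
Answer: $0$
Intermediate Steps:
$w = 0$
$O{\left(a,B \right)} = - 7 B$
$w O{\left(J{\left(D \right)},5 \right)} \left(-23\right) = 0 \left(\left(-7\right) 5\right) \left(-23\right) = 0 \left(-35\right) \left(-23\right) = 0 \left(-23\right) = 0$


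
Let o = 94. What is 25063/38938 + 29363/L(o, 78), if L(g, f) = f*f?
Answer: 647909893/118449396 ≈ 5.4699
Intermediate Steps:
L(g, f) = f**2
25063/38938 + 29363/L(o, 78) = 25063/38938 + 29363/(78**2) = 25063*(1/38938) + 29363/6084 = 25063/38938 + 29363*(1/6084) = 25063/38938 + 29363/6084 = 647909893/118449396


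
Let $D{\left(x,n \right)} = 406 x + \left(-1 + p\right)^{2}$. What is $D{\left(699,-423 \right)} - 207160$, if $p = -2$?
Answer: $76643$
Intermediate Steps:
$D{\left(x,n \right)} = 9 + 406 x$ ($D{\left(x,n \right)} = 406 x + \left(-1 - 2\right)^{2} = 406 x + \left(-3\right)^{2} = 406 x + 9 = 9 + 406 x$)
$D{\left(699,-423 \right)} - 207160 = \left(9 + 406 \cdot 699\right) - 207160 = \left(9 + 283794\right) - 207160 = 283803 - 207160 = 76643$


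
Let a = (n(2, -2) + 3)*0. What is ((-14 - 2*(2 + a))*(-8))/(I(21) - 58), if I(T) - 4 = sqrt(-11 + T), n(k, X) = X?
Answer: -3888/1453 - 72*sqrt(10)/1453 ≈ -2.8325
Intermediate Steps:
I(T) = 4 + sqrt(-11 + T)
a = 0 (a = (-2 + 3)*0 = 1*0 = 0)
((-14 - 2*(2 + a))*(-8))/(I(21) - 58) = ((-14 - 2*(2 + 0))*(-8))/((4 + sqrt(-11 + 21)) - 58) = ((-14 - 2*2)*(-8))/((4 + sqrt(10)) - 58) = ((-14 - 4)*(-8))/(-54 + sqrt(10)) = (-18*(-8))/(-54 + sqrt(10)) = 144/(-54 + sqrt(10))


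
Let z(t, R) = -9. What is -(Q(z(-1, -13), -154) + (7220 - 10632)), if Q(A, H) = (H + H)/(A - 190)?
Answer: 678680/199 ≈ 3410.5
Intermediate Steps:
Q(A, H) = 2*H/(-190 + A) (Q(A, H) = (2*H)/(-190 + A) = 2*H/(-190 + A))
-(Q(z(-1, -13), -154) + (7220 - 10632)) = -(2*(-154)/(-190 - 9) + (7220 - 10632)) = -(2*(-154)/(-199) - 3412) = -(2*(-154)*(-1/199) - 3412) = -(308/199 - 3412) = -1*(-678680/199) = 678680/199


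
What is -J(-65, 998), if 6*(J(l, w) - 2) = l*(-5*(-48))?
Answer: 2598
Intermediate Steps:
J(l, w) = 2 + 40*l (J(l, w) = 2 + (l*(-5*(-48)))/6 = 2 + (l*240)/6 = 2 + (240*l)/6 = 2 + 40*l)
-J(-65, 998) = -(2 + 40*(-65)) = -(2 - 2600) = -1*(-2598) = 2598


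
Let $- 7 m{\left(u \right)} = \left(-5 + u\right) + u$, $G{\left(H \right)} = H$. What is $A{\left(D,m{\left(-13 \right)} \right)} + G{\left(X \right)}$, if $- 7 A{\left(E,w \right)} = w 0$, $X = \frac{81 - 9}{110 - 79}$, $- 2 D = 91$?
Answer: $\frac{72}{31} \approx 2.3226$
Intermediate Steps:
$D = - \frac{91}{2}$ ($D = \left(- \frac{1}{2}\right) 91 = - \frac{91}{2} \approx -45.5$)
$X = \frac{72}{31} \approx 2.3226$
$m{\left(u \right)} = \frac{5}{7} - \frac{2 u}{7}$ ($m{\left(u \right)} = - \frac{\left(-5 + u\right) + u}{7} = - \frac{-5 + 2 u}{7} = \frac{5}{7} - \frac{2 u}{7}$)
$A{\left(E,w \right)} = 0$ ($A{\left(E,w \right)} = - \frac{w 0}{7} = \left(- \frac{1}{7}\right) 0 = 0$)
$A{\left(D,m{\left(-13 \right)} \right)} + G{\left(X \right)} = 0 + \frac{72}{31} = \frac{72}{31}$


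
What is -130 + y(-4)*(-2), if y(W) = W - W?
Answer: -130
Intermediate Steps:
y(W) = 0
-130 + y(-4)*(-2) = -130 + 0*(-2) = -130 + 0 = -130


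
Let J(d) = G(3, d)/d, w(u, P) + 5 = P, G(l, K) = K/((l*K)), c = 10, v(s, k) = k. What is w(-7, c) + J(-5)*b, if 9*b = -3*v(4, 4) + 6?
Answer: 227/45 ≈ 5.0444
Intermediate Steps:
G(l, K) = 1/l (G(l, K) = K/((K*l)) = K*(1/(K*l)) = 1/l)
w(u, P) = -5 + P
J(d) = 1/(3*d)
b = -⅔ (b = (-3*4 + 6)/9 = (-12 + 6)/9 = (⅑)*(-6) = -⅔ ≈ -0.66667)
w(-7, c) + J(-5)*b = (-5 + 10) + ((⅓)/(-5))*(-⅔) = 5 + ((⅓)*(-⅕))*(-⅔) = 5 - 1/15*(-⅔) = 5 + 2/45 = 227/45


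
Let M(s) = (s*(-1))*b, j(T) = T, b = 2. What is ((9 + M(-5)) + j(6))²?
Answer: 625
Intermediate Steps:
M(s) = -2*s (M(s) = (s*(-1))*2 = -s*2 = -2*s)
((9 + M(-5)) + j(6))² = ((9 - 2*(-5)) + 6)² = ((9 + 10) + 6)² = (19 + 6)² = 25² = 625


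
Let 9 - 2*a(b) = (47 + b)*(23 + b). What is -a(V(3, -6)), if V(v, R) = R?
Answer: 344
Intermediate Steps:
a(b) = 9/2 - (23 + b)*(47 + b)/2 (a(b) = 9/2 - (47 + b)*(23 + b)/2 = 9/2 - (23 + b)*(47 + b)/2)
-a(V(3, -6)) = -(-536 - 35*(-6) - ½*(-6)²) = -(-536 + 210 - ½*36) = -(-536 + 210 - 18) = -1*(-344) = 344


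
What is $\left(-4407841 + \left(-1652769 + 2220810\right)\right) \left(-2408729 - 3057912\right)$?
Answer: $20990808111800$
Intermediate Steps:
$\left(-4407841 + \left(-1652769 + 2220810\right)\right) \left(-2408729 - 3057912\right) = \left(-4407841 + 568041\right) \left(-5466641\right) = \left(-3839800\right) \left(-5466641\right) = 20990808111800$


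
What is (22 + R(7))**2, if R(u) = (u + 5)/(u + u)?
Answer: 25600/49 ≈ 522.45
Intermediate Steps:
R(u) = (5 + u)/(2*u) (R(u) = (5 + u)/((2*u)) = (5 + u)*(1/(2*u)) = (5 + u)/(2*u))
(22 + R(7))**2 = (22 + (1/2)*(5 + 7)/7)**2 = (22 + (1/2)*(1/7)*12)**2 = (22 + 6/7)**2 = (160/7)**2 = 25600/49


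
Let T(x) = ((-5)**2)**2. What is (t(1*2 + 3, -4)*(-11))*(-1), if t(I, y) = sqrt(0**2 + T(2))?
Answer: 275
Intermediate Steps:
T(x) = 625 (T(x) = 25**2 = 625)
t(I, y) = 25 (t(I, y) = sqrt(0**2 + 625) = sqrt(0 + 625) = sqrt(625) = 25)
(t(1*2 + 3, -4)*(-11))*(-1) = (25*(-11))*(-1) = -275*(-1) = 275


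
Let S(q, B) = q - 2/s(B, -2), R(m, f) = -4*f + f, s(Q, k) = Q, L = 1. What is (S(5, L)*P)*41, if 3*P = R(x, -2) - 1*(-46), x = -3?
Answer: 2132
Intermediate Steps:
R(m, f) = -3*f
S(q, B) = q - 2/B
P = 52/3 (P = (-3*(-2) - 1*(-46))/3 = (6 + 46)/3 = (⅓)*52 = 52/3 ≈ 17.333)
(S(5, L)*P)*41 = ((5 - 2/1)*(52/3))*41 = ((5 - 2*1)*(52/3))*41 = ((5 - 2)*(52/3))*41 = (3*(52/3))*41 = 52*41 = 2132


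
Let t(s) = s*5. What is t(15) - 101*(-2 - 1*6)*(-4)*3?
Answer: -9621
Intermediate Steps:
t(s) = 5*s
t(15) - 101*(-2 - 1*6)*(-4)*3 = 5*15 - 101*(-2 - 1*6)*(-4)*3 = 75 - 101*(-2 - 6)*(-4)*3 = 75 - 101*(-8*(-4))*3 = 75 - 3232*3 = 75 - 101*96 = 75 - 9696 = -9621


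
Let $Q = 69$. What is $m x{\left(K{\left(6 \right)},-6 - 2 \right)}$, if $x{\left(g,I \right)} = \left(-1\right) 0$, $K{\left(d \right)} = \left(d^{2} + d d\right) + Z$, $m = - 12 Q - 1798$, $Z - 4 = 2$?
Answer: $0$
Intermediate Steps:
$Z = 6$ ($Z = 4 + 2 = 6$)
$m = -2626$ ($m = \left(-12\right) 69 - 1798 = -828 - 1798 = -2626$)
$K{\left(d \right)} = 6 + 2 d^{2}$ ($K{\left(d \right)} = \left(d^{2} + d d\right) + 6 = \left(d^{2} + d^{2}\right) + 6 = 2 d^{2} + 6 = 6 + 2 d^{2}$)
$x{\left(g,I \right)} = 0$
$m x{\left(K{\left(6 \right)},-6 - 2 \right)} = \left(-2626\right) 0 = 0$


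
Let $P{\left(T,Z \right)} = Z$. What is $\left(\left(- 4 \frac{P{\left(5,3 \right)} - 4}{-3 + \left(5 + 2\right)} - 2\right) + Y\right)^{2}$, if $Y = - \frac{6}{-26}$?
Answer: $\frac{100}{169} \approx 0.59172$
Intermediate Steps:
$Y = \frac{3}{13}$ ($Y = \left(-6\right) \left(- \frac{1}{26}\right) = \frac{3}{13} \approx 0.23077$)
$\left(\left(- 4 \frac{P{\left(5,3 \right)} - 4}{-3 + \left(5 + 2\right)} - 2\right) + Y\right)^{2} = \left(\left(- 4 \frac{3 - 4}{-3 + \left(5 + 2\right)} - 2\right) + \frac{3}{13}\right)^{2} = \left(\left(- 4 \left(- \frac{1}{-3 + 7}\right) - 2\right) + \frac{3}{13}\right)^{2} = \left(\left(- 4 \left(- \frac{1}{4}\right) - 2\right) + \frac{3}{13}\right)^{2} = \left(\left(- 4 \left(\left(-1\right) \frac{1}{4}\right) - 2\right) + \frac{3}{13}\right)^{2} = \left(\left(\left(-4\right) \left(- \frac{1}{4}\right) - 2\right) + \frac{3}{13}\right)^{2} = \left(\left(1 - 2\right) + \frac{3}{13}\right)^{2} = \left(-1 + \frac{3}{13}\right)^{2} = \left(- \frac{10}{13}\right)^{2} = \frac{100}{169}$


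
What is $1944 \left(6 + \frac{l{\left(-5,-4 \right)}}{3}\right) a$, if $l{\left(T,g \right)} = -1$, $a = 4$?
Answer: $44064$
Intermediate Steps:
$1944 \left(6 + \frac{l{\left(-5,-4 \right)}}{3}\right) a = 1944 \left(6 - \frac{1}{3}\right) 4 = 1944 \cdot \frac{17}{3} \cdot 4 = 1944 \cdot \frac{68}{3} = 44064$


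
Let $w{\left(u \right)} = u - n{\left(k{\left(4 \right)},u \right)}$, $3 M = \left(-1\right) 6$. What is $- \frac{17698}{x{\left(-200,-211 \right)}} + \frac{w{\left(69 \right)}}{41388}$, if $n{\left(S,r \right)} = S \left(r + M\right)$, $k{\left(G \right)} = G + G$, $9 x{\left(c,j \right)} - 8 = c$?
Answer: $\frac{274678073}{331104} \approx 829.58$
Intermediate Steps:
$M = -2$ ($M = \frac{\left(-1\right) 6}{3} = \frac{1}{3} \left(-6\right) = -2$)
$x{\left(c,j \right)} = \frac{8}{9} + \frac{c}{9}$
$k{\left(G \right)} = 2 G$
$n{\left(S,r \right)} = S \left(-2 + r\right)$ ($n{\left(S,r \right)} = S \left(r - 2\right) = S \left(-2 + r\right)$)
$w{\left(u \right)} = 16 - 7 u$ ($w{\left(u \right)} = u - 2 \cdot 4 \left(-2 + u\right) = u - 8 \left(-2 + u\right) = u - \left(-16 + 8 u\right) = 16 - 7 u$)
$- \frac{17698}{x{\left(-200,-211 \right)}} + \frac{w{\left(69 \right)}}{41388} = - \frac{17698}{\frac{8}{9} + \frac{1}{9} \left(-200\right)} + \frac{16 - 483}{41388} = - \frac{17698}{\frac{8}{9} - \frac{200}{9}} + \left(16 - 483\right) \frac{1}{41388} = - \frac{17698}{- \frac{64}{3}} - \frac{467}{41388} = \left(-17698\right) \left(- \frac{3}{64}\right) - \frac{467}{41388} = \frac{26547}{32} - \frac{467}{41388} = \frac{274678073}{331104}$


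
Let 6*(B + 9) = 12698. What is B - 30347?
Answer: -84719/3 ≈ -28240.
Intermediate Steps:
B = 6322/3 (B = -9 + (1/6)*12698 = -9 + 6349/3 = 6322/3 ≈ 2107.3)
B - 30347 = 6322/3 - 30347 = -84719/3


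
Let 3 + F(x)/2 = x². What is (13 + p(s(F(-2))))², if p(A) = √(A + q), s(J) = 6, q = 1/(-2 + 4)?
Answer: (26 + √26)²/4 ≈ 241.79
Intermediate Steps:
q = ½ (q = 1/2 = ½ ≈ 0.50000)
F(x) = -6 + 2*x²
p(A) = √(½ + A) (p(A) = √(A + ½) = √(½ + A))
(13 + p(s(F(-2))))² = (13 + √(2 + 4*6)/2)² = (13 + √(2 + 24)/2)² = (13 + √26/2)²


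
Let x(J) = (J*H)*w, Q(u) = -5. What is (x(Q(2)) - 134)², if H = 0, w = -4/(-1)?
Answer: 17956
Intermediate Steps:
w = 4 (w = -4*(-1) = 4)
x(J) = 0 (x(J) = (J*0)*4 = 0*4 = 0)
(x(Q(2)) - 134)² = (0 - 134)² = (-134)² = 17956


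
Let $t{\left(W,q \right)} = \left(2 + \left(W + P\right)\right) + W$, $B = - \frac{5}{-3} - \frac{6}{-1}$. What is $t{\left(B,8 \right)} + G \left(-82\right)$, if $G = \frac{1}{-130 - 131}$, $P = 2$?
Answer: $\frac{5128}{261} \approx 19.648$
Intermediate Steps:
$G = - \frac{1}{261}$ ($G = \frac{1}{-261} = - \frac{1}{261} \approx -0.0038314$)
$B = \frac{23}{3}$ ($B = \left(-5\right) \left(- \frac{1}{3}\right) - -6 = \frac{5}{3} + 6 = \frac{23}{3} \approx 7.6667$)
$t{\left(W,q \right)} = 4 + 2 W$ ($t{\left(W,q \right)} = \left(2 + \left(W + 2\right)\right) + W = \left(2 + \left(2 + W\right)\right) + W = \left(4 + W\right) + W = 4 + 2 W$)
$t{\left(B,8 \right)} + G \left(-82\right) = \left(4 + 2 \cdot \frac{23}{3}\right) - - \frac{82}{261} = \left(4 + \frac{46}{3}\right) + \frac{82}{261} = \frac{58}{3} + \frac{82}{261} = \frac{5128}{261}$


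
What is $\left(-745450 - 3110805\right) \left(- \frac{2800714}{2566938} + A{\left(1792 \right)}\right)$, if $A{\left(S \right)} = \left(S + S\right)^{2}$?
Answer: $- \frac{3346058211371527015}{67551} \approx -4.9534 \cdot 10^{13}$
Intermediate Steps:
$A{\left(S \right)} = 4 S^{2}$ ($A{\left(S \right)} = \left(2 S\right)^{2} = 4 S^{2}$)
$\left(-745450 - 3110805\right) \left(- \frac{2800714}{2566938} + A{\left(1792 \right)}\right) = \left(-745450 - 3110805\right) \left(- \frac{2800714}{2566938} + 4 \cdot 1792^{2}\right) = - 3856255 \left(\left(-2800714\right) \frac{1}{2566938} + 4 \cdot 3211264\right) = - 3856255 \left(- \frac{73703}{67551} + 12845056\right) = \left(-3856255\right) \frac{867696304153}{67551} = - \frac{3346058211371527015}{67551}$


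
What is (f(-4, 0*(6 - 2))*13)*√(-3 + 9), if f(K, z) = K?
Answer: -52*√6 ≈ -127.37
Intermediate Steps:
(f(-4, 0*(6 - 2))*13)*√(-3 + 9) = (-4*13)*√(-3 + 9) = -52*√6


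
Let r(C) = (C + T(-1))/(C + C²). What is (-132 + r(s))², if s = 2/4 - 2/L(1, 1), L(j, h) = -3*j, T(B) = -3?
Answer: 145878084/8281 ≈ 17616.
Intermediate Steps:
s = 7/6 (s = 2/4 - 2/((-3*1)) = 2*(¼) - 2/(-3) = ½ - 2*(-⅓) = ½ + ⅔ = 7/6 ≈ 1.1667)
r(C) = (-3 + C)/(C + C²) (r(C) = (C - 3)/(C + C²) = (-3 + C)/(C + C²))
(-132 + r(s))² = (-132 + (-3 + 7/6)/((7/6)*(1 + 7/6)))² = (-132 + (6/7)*(-11/6)/(13/6))² = (-132 + (6/7)*(6/13)*(-11/6))² = (-132 - 66/91)² = (-12078/91)² = 145878084/8281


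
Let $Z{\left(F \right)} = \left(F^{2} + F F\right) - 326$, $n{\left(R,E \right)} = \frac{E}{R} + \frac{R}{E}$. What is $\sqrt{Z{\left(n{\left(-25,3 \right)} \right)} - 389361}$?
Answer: $\frac{i \sqrt{2191185463}}{75} \approx 624.13 i$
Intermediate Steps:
$Z{\left(F \right)} = -326 + 2 F^{2}$ ($Z{\left(F \right)} = \left(F^{2} + F^{2}\right) - 326 = 2 F^{2} - 326 = -326 + 2 F^{2}$)
$\sqrt{Z{\left(n{\left(-25,3 \right)} \right)} - 389361} = \sqrt{\left(-326 + 2 \left(\frac{3}{-25} - \frac{25}{3}\right)^{2}\right) - 389361} = \sqrt{\left(-326 + 2 \left(3 \left(- \frac{1}{25}\right) - \frac{25}{3}\right)^{2}\right) - 389361} = \sqrt{\left(-326 + 2 \left(- \frac{3}{25} - \frac{25}{3}\right)^{2}\right) - 389361} = \sqrt{\left(-326 + 2 \left(- \frac{634}{75}\right)^{2}\right) - 389361} = \sqrt{\left(-326 + 2 \cdot \frac{401956}{5625}\right) - 389361} = \sqrt{\left(-326 + \frac{803912}{5625}\right) - 389361} = \sqrt{- \frac{1029838}{5625} - 389361} = \sqrt{- \frac{2191185463}{5625}} = \frac{i \sqrt{2191185463}}{75}$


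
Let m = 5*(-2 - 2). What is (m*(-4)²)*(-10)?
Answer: 3200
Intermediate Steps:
m = -20 (m = 5*(-4) = -20)
(m*(-4)²)*(-10) = -20*(-4)²*(-10) = -20*16*(-10) = -320*(-10) = 3200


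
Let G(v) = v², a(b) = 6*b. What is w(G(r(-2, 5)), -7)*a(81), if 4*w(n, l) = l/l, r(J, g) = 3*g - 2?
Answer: 243/2 ≈ 121.50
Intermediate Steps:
r(J, g) = -2 + 3*g
w(n, l) = ¼ (w(n, l) = (l/l)/4 = (¼)*1 = ¼)
w(G(r(-2, 5)), -7)*a(81) = (6*81)/4 = (¼)*486 = 243/2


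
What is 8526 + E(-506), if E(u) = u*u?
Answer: 264562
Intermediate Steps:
E(u) = u**2
8526 + E(-506) = 8526 + (-506)**2 = 8526 + 256036 = 264562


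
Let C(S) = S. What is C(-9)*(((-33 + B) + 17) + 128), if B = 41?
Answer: -1377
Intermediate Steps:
C(-9)*(((-33 + B) + 17) + 128) = -9*(((-33 + 41) + 17) + 128) = -9*((8 + 17) + 128) = -9*(25 + 128) = -9*153 = -1377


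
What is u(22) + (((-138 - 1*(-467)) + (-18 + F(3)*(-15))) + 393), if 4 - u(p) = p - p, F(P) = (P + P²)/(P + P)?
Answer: 678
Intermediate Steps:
F(P) = (P + P²)/(2*P) (F(P) = (P + P²)/((2*P)) = (P + P²)*(1/(2*P)) = (P + P²)/(2*P))
u(p) = 4 (u(p) = 4 - (p - p) = 4 - 1*0 = 4 + 0 = 4)
u(22) + (((-138 - 1*(-467)) + (-18 + F(3)*(-15))) + 393) = 4 + (((-138 - 1*(-467)) + (-18 + (½ + (½)*3)*(-15))) + 393) = 4 + (((-138 + 467) + (-18 + (½ + 3/2)*(-15))) + 393) = 4 + ((329 + (-18 + 2*(-15))) + 393) = 4 + ((329 + (-18 - 30)) + 393) = 4 + ((329 - 48) + 393) = 4 + (281 + 393) = 4 + 674 = 678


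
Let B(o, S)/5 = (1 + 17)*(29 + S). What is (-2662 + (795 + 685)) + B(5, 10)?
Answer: 2328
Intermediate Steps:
B(o, S) = 2610 + 90*S (B(o, S) = 5*((1 + 17)*(29 + S)) = 5*(18*(29 + S)) = 5*(522 + 18*S) = 2610 + 90*S)
(-2662 + (795 + 685)) + B(5, 10) = (-2662 + (795 + 685)) + (2610 + 90*10) = (-2662 + 1480) + (2610 + 900) = -1182 + 3510 = 2328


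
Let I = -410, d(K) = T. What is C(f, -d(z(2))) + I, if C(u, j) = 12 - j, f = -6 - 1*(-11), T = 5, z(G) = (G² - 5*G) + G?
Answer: -393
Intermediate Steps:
z(G) = G² - 4*G
d(K) = 5
f = 5 (f = -6 + 11 = 5)
C(f, -d(z(2))) + I = (12 - (-1)*5) - 410 = (12 - 1*(-5)) - 410 = (12 + 5) - 410 = 17 - 410 = -393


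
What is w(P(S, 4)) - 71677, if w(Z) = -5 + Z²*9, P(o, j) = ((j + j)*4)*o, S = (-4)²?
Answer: 2287614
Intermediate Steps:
S = 16
P(o, j) = 8*j*o (P(o, j) = ((2*j)*4)*o = (8*j)*o = 8*j*o)
w(Z) = -5 + 9*Z²
w(P(S, 4)) - 71677 = (-5 + 9*(8*4*16)²) - 71677 = (-5 + 9*512²) - 71677 = (-5 + 9*262144) - 71677 = (-5 + 2359296) - 71677 = 2359291 - 71677 = 2287614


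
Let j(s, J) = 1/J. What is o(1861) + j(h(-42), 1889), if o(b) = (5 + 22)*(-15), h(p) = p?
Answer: -765044/1889 ≈ -405.00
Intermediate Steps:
o(b) = -405 (o(b) = 27*(-15) = -405)
o(1861) + j(h(-42), 1889) = -405 + 1/1889 = -765044/1889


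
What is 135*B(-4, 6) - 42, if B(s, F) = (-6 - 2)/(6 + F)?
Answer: -132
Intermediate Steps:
B(s, F) = -8/(6 + F)
135*B(-4, 6) - 42 = 135*(-8/(6 + 6)) - 42 = 135*(-8/12) - 42 = 135*(-8*1/12) - 42 = 135*(-⅔) - 42 = -90 - 42 = -132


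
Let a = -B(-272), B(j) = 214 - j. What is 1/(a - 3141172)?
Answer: -1/3141658 ≈ -3.1830e-7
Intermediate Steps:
a = -486 (a = -(214 - 1*(-272)) = -(214 + 272) = -1*486 = -486)
1/(a - 3141172) = 1/(-486 - 3141172) = 1/(-3141658) = -1/3141658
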